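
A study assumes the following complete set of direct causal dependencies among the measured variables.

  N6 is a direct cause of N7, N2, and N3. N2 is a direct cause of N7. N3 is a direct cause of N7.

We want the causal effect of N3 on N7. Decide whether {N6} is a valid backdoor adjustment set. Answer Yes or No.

Backdoor paths from N3 to N7 (paths whose first edge points into N3):
  P1: N3 <- N6 -> N2 -> N7
  P2: N3 <- N6 -> N7
Condition 1 (no descendant of N3 in the set): holds — descendants of N3 are {N7}; none are in {N6}.
Condition 2 (every backdoor path blocked by {N6}):
  P1: blocked at fork node N6 ∈ conditioning set.
  P2: blocked at fork node N6 ∈ conditioning set.
{N6} satisfies the backdoor criterion.

Yes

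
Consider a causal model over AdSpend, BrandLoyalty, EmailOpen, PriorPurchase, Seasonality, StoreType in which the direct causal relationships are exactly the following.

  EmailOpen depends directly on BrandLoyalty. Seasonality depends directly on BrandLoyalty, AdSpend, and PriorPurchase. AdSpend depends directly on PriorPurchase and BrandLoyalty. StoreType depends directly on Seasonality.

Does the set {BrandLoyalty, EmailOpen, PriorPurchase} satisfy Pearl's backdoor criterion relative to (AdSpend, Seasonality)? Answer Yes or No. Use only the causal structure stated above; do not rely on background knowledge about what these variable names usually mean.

Backdoor paths from AdSpend to Seasonality (paths whose first edge points into AdSpend):
  P1: AdSpend <- BrandLoyalty -> Seasonality
  P2: AdSpend <- PriorPurchase -> Seasonality
Condition 1 (no descendant of AdSpend in the set): holds — descendants of AdSpend are {Seasonality, StoreType}; none are in {BrandLoyalty, EmailOpen, PriorPurchase}.
Condition 2 (every backdoor path blocked by {BrandLoyalty, EmailOpen, PriorPurchase}):
  P1: blocked at fork node BrandLoyalty ∈ conditioning set.
  P2: blocked at fork node PriorPurchase ∈ conditioning set.
{BrandLoyalty, EmailOpen, PriorPurchase} satisfies the backdoor criterion.

Yes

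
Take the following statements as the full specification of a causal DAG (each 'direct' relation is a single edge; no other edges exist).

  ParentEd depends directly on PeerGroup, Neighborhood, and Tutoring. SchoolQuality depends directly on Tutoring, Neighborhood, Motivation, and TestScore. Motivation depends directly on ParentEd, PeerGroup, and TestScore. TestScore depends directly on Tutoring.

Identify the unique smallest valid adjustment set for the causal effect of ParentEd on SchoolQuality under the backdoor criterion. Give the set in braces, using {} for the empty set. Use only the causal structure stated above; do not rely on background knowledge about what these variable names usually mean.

Variables eligible for adjustment (non-descendants of ParentEd, excluding ParentEd and SchoolQuality): {Neighborhood, PeerGroup, TestScore, Tutoring}.
Backdoor paths from ParentEd to SchoolQuality:
  P1: ParentEd <- Tutoring -> TestScore -> Motivation -> SchoolQuality
  P2: ParentEd <- Tutoring -> TestScore -> SchoolQuality
  P3: ParentEd <- Tutoring -> SchoolQuality
  P4: ParentEd <- PeerGroup -> Motivation <- TestScore <- Tutoring -> SchoolQuality
  P5: ParentEd <- PeerGroup -> Motivation <- TestScore -> SchoolQuality
  P6: ParentEd <- PeerGroup -> Motivation -> SchoolQuality
  P7: ParentEd <- Neighborhood -> SchoolQuality
The empty set is not sufficient: P1 (ParentEd <- Tutoring -> TestScore -> Motivation -> SchoolQuality) has no collider blocking it and no conditioned non-collider, so it is open.
Try {Neighborhood, PeerGroup, Tutoring}:
  P1: blocked at fork node Tutoring ∈ conditioning set.
  P2: blocked at fork node Tutoring ∈ conditioning set.
  P3: blocked at fork node Tutoring ∈ conditioning set.
  P4: blocked at fork node PeerGroup ∈ conditioning set.
  P5: blocked at fork node PeerGroup ∈ conditioning set.
  P6: blocked at fork node PeerGroup ∈ conditioning set.
  P7: blocked at fork node Neighborhood ∈ conditioning set.
{Neighborhood, PeerGroup, Tutoring} contains no descendant of ParentEd and blocks every backdoor path.
Every element of {Neighborhood, PeerGroup, Tutoring} is needed (dropping Neighborhood leaves P7 open; dropping PeerGroup leaves P6 open; dropping Tutoring leaves P1 open), so no proper subset is valid.
Among all size-3 subsets of the eligible variables, only {Neighborhood, PeerGroup, Tutoring} blocks every backdoor path, so it is the unique smallest valid adjustment set.

{Neighborhood, PeerGroup, Tutoring}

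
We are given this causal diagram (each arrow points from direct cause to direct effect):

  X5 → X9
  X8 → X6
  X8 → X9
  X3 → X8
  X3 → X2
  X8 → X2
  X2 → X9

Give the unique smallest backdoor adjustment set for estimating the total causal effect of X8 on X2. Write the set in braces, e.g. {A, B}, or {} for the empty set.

Variables eligible for adjustment (non-descendants of X8, excluding X8 and X2): {X3, X5}.
Backdoor paths from X8 to X2:
  P1: X8 <- X3 -> X2
The empty set is not sufficient: P1 (X8 <- X3 -> X2) has no collider blocking it and no conditioned non-collider, so it is open.
Try {X3}:
  P1: blocked at fork node X3 ∈ conditioning set.
{X3} contains no descendant of X8 and blocks every backdoor path.
No other singleton works — e.g. {X5} leaves P1 open — so {X3} is the unique smallest valid adjustment set.

{X3}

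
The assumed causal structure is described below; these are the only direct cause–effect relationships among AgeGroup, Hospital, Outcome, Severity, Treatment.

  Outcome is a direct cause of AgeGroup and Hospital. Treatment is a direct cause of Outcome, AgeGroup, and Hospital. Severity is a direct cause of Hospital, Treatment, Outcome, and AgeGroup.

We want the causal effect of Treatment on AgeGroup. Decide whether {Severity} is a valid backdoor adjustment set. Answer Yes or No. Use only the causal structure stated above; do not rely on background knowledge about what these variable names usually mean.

Yes

Backdoor paths from Treatment to AgeGroup (paths whose first edge points into Treatment):
  P1: Treatment <- Severity -> Outcome -> AgeGroup
  P2: Treatment <- Severity -> AgeGroup
  P3: Treatment <- Severity -> Hospital <- Outcome -> AgeGroup
Condition 1 (no descendant of Treatment in the set): holds — descendants of Treatment are {AgeGroup, Hospital, Outcome}; none are in {Severity}.
Condition 2 (every backdoor path blocked by {Severity}):
  P1: blocked at fork node Severity ∈ conditioning set.
  P2: blocked at fork node Severity ∈ conditioning set.
  P3: blocked at fork node Severity ∈ conditioning set.
{Severity} satisfies the backdoor criterion.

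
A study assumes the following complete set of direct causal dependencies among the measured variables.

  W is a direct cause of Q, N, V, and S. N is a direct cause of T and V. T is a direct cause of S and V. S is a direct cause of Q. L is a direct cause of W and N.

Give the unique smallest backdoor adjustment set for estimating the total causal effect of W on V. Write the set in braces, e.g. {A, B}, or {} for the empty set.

Variables eligible for adjustment (non-descendants of W, excluding W and V): {L}.
Backdoor paths from W to V:
  P1: W <- L -> N -> T -> V
  P2: W <- L -> N -> V
The empty set is not sufficient: P1 (W <- L -> N -> T -> V) has no collider blocking it and no conditioned non-collider, so it is open.
Try {L}:
  P1: blocked at fork node L ∈ conditioning set.
  P2: blocked at fork node L ∈ conditioning set.
{L} contains no descendant of W and blocks every backdoor path.
{L} is the unique smallest valid adjustment set.

{L}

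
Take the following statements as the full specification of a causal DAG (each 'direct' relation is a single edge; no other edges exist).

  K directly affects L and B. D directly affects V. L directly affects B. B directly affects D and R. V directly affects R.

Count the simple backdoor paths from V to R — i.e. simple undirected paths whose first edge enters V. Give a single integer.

A backdoor path from V to R is any simple undirected path whose first edge points into V (i.e. leaves V via a parent).
Parents of V: {D}.
Enumerating:
  P1: V <- D <- B -> R
That exhausts the simple backdoor paths. Count: 1.

1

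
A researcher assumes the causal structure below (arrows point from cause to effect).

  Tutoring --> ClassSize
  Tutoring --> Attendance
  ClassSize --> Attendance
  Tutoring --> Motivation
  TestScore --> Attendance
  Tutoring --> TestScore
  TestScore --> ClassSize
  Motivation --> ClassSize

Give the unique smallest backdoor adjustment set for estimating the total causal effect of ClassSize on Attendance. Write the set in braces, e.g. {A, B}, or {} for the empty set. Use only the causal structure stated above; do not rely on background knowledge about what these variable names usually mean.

{TestScore, Tutoring}

Variables eligible for adjustment (non-descendants of ClassSize, excluding ClassSize and Attendance): {Motivation, TestScore, Tutoring}.
Backdoor paths from ClassSize to Attendance:
  P1: ClassSize <- Tutoring -> TestScore -> Attendance
  P2: ClassSize <- Tutoring -> Attendance
  P3: ClassSize <- Motivation <- Tutoring -> TestScore -> Attendance
  P4: ClassSize <- Motivation <- Tutoring -> Attendance
  P5: ClassSize <- TestScore <- Tutoring -> Attendance
  P6: ClassSize <- TestScore -> Attendance
The empty set is not sufficient: P1 (ClassSize <- Tutoring -> TestScore -> Attendance) has no collider blocking it and no conditioned non-collider, so it is open.
Try {TestScore, Tutoring}:
  P1: blocked at fork node Tutoring ∈ conditioning set.
  P2: blocked at fork node Tutoring ∈ conditioning set.
  P3: blocked at fork node Tutoring ∈ conditioning set.
  P4: blocked at fork node Tutoring ∈ conditioning set.
  P5: blocked at chain node TestScore ∈ conditioning set.
  P6: blocked at fork node TestScore ∈ conditioning set.
{TestScore, Tutoring} contains no descendant of ClassSize and blocks every backdoor path.
Every element of {TestScore, Tutoring} is needed (dropping TestScore leaves P6 open; dropping Tutoring leaves P2 open), so no proper subset is valid.
Among all size-2 subsets of the eligible variables, only {TestScore, Tutoring} blocks every backdoor path, so it is the unique smallest valid adjustment set.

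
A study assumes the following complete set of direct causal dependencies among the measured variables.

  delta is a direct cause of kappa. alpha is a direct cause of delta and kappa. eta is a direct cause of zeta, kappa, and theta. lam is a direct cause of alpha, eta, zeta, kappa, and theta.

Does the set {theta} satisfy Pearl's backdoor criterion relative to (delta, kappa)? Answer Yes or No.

Backdoor paths from delta to kappa (paths whose first edge points into delta):
  P1: delta <- alpha <- lam -> eta -> kappa
  P2: delta <- alpha <- lam -> zeta <- eta -> kappa
  P3: delta <- alpha <- lam -> kappa
  P4: delta <- alpha <- lam -> theta <- eta -> kappa
  P5: delta <- alpha -> kappa
Condition 1 (no descendant of delta in the set): holds — descendants of delta are {kappa}; none are in {theta}.
Condition 2 (every backdoor path blocked by {theta}):
  P1: open — no interior node is in the conditioning set.
  P2: blocked at collider zeta (neither it nor any descendant is in the conditioning set).
  P3: open — no interior node is in the conditioning set.
  P4: open — collider(s) theta are conditioned on (or have a conditioned descendant) and no non-collider on the path is in the set.
  P5: open — no interior node is in the conditioning set.
{theta} does not satisfy the backdoor criterion.

No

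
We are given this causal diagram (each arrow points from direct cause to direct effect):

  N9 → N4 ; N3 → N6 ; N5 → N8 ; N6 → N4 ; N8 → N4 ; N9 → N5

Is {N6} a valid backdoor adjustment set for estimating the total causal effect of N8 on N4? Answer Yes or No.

No

Backdoor paths from N8 to N4 (paths whose first edge points into N8):
  P1: N8 <- N5 <- N9 -> N4
Condition 1 (no descendant of N8 in the set): holds — descendants of N8 are {N4}; none are in {N6}.
Condition 2 (every backdoor path blocked by {N6}):
  P1: open — no interior node is in the conditioning set.
{N6} does not satisfy the backdoor criterion.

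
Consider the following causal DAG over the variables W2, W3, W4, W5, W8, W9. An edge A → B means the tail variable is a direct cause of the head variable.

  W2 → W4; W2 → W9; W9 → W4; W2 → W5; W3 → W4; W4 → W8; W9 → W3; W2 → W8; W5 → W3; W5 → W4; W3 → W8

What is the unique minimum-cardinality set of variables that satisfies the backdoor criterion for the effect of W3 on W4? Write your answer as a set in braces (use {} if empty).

{W5, W9}

Variables eligible for adjustment (non-descendants of W3, excluding W3 and W4): {W2, W5, W9}.
Backdoor paths from W3 to W4:
  P1: W3 <- W9 <- W2 -> W5 -> W4
  P2: W3 <- W9 <- W2 -> W4
  P3: W3 <- W9 <- W2 -> W8 <- W4
  P4: W3 <- W9 -> W4
  P5: W3 <- W5 <- W2 -> W9 -> W4
  P6: W3 <- W5 <- W2 -> W4
  P7: W3 <- W5 <- W2 -> W8 <- W4
  P8: W3 <- W5 -> W4
The empty set is not sufficient: P1 (W3 <- W9 <- W2 -> W5 -> W4) has no collider blocking it and no conditioned non-collider, so it is open.
Try {W5, W9}:
  P1: blocked at chain node W9 ∈ conditioning set.
  P2: blocked at chain node W9 ∈ conditioning set.
  P3: blocked at chain node W9 ∈ conditioning set.
  P4: blocked at fork node W9 ∈ conditioning set.
  P5: blocked at chain node W5 ∈ conditioning set.
  P6: blocked at chain node W5 ∈ conditioning set.
  P7: blocked at chain node W5 ∈ conditioning set.
  P8: blocked at fork node W5 ∈ conditioning set.
{W5, W9} contains no descendant of W3 and blocks every backdoor path.
Every element of {W5, W9} is needed (dropping W5 leaves P6 open; dropping W9 leaves P2 open), so no proper subset is valid.
Among all size-2 subsets of the eligible variables, only {W5, W9} blocks every backdoor path, so it is the unique smallest valid adjustment set.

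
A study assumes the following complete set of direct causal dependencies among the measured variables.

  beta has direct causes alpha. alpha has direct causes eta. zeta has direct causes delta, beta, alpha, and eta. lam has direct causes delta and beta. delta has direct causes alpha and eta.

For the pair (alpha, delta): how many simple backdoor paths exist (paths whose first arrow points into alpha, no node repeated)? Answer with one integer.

3

A backdoor path from alpha to delta is any simple undirected path whose first edge points into alpha (i.e. leaves alpha via a parent).
Parents of alpha: {eta}.
Enumerating:
  P1: alpha <- eta -> delta
  P2: alpha <- eta -> zeta <- delta
  P3: alpha <- eta -> zeta <- beta -> lam <- delta
That exhausts the simple backdoor paths. Count: 3.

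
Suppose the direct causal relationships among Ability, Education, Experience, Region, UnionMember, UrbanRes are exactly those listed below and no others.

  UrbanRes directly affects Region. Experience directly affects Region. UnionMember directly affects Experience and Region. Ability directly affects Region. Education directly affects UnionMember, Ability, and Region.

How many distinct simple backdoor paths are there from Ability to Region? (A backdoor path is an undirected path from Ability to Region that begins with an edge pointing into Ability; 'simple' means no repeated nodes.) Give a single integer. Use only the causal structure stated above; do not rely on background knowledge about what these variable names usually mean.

3

A backdoor path from Ability to Region is any simple undirected path whose first edge points into Ability (i.e. leaves Ability via a parent).
Parents of Ability: {Education}.
Enumerating:
  P1: Ability <- Education -> UnionMember -> Experience -> Region
  P2: Ability <- Education -> UnionMember -> Region
  P3: Ability <- Education -> Region
That exhausts the simple backdoor paths. Count: 3.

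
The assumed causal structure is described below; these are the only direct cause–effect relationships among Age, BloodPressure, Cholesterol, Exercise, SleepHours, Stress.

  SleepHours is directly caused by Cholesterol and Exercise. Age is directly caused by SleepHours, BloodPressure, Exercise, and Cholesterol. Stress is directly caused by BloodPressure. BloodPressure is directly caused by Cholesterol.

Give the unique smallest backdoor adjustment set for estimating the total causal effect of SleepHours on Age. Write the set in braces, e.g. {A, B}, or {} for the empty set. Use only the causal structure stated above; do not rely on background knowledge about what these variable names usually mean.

Variables eligible for adjustment (non-descendants of SleepHours, excluding SleepHours and Age): {BloodPressure, Cholesterol, Exercise, Stress}.
Backdoor paths from SleepHours to Age:
  P1: SleepHours <- Cholesterol -> BloodPressure -> Age
  P2: SleepHours <- Cholesterol -> Age
  P3: SleepHours <- Exercise -> Age
The empty set is not sufficient: P1 (SleepHours <- Cholesterol -> BloodPressure -> Age) has no collider blocking it and no conditioned non-collider, so it is open.
Try {Cholesterol, Exercise}:
  P1: blocked at fork node Cholesterol ∈ conditioning set.
  P2: blocked at fork node Cholesterol ∈ conditioning set.
  P3: blocked at fork node Exercise ∈ conditioning set.
{Cholesterol, Exercise} contains no descendant of SleepHours and blocks every backdoor path.
Every element of {Cholesterol, Exercise} is needed (dropping Cholesterol leaves P1 open; dropping Exercise leaves P3 open), so no proper subset is valid.
Among all size-2 subsets of the eligible variables, only {Cholesterol, Exercise} blocks every backdoor path, so it is the unique smallest valid adjustment set.

{Cholesterol, Exercise}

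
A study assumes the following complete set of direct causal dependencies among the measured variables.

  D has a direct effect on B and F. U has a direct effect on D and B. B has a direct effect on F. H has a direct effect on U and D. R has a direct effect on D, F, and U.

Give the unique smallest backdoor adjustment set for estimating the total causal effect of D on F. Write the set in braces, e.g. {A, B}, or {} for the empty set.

{R, U}

Variables eligible for adjustment (non-descendants of D, excluding D and F): {H, R, U}.
Backdoor paths from D to F:
  P1: D <- H -> U <- R -> F
  P2: D <- H -> U -> B -> F
  P3: D <- R -> U -> B -> F
  P4: D <- R -> F
  P5: D <- U <- R -> F
  P6: D <- U -> B -> F
The empty set is not sufficient: P2 (D <- H -> U -> B -> F) has no collider blocking it and no conditioned non-collider, so it is open.
Try {R, U}:
  P1: blocked at fork node R ∈ conditioning set.
  P2: blocked at chain node U ∈ conditioning set.
  P3: blocked at fork node R ∈ conditioning set.
  P4: blocked at fork node R ∈ conditioning set.
  P5: blocked at chain node U ∈ conditioning set.
  P6: blocked at fork node U ∈ conditioning set.
{R, U} contains no descendant of D and blocks every backdoor path.
Every element of {R, U} is needed (dropping R leaves P1 open; dropping U leaves P2 open), so no proper subset is valid.
Among all size-2 subsets of the eligible variables, only {R, U} blocks every backdoor path, so it is the unique smallest valid adjustment set.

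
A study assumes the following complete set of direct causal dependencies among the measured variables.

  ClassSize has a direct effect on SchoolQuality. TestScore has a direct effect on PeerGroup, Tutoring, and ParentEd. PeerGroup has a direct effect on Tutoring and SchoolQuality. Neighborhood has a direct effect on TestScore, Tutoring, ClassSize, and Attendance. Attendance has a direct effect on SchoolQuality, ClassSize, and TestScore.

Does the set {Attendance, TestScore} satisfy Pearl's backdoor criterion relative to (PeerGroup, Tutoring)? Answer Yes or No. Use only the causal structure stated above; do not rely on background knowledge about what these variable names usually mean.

Backdoor paths from PeerGroup to Tutoring (paths whose first edge points into PeerGroup):
  P1: PeerGroup <- TestScore <- Neighborhood -> Tutoring
  P2: PeerGroup <- TestScore <- Attendance <- Neighborhood -> Tutoring
  P3: PeerGroup <- TestScore <- Attendance -> ClassSize <- Neighborhood -> Tutoring
  P4: PeerGroup <- TestScore <- Attendance -> SchoolQuality <- ClassSize <- Neighborhood -> Tutoring
  P5: PeerGroup <- TestScore -> Tutoring
Condition 1 (no descendant of PeerGroup in the set): holds — descendants of PeerGroup are {SchoolQuality, Tutoring}; none are in {Attendance, TestScore}.
Condition 2 (every backdoor path blocked by {Attendance, TestScore}):
  P1: blocked at chain node TestScore ∈ conditioning set.
  P2: blocked at chain node TestScore ∈ conditioning set.
  P3: blocked at chain node TestScore ∈ conditioning set.
  P4: blocked at chain node TestScore ∈ conditioning set.
  P5: blocked at fork node TestScore ∈ conditioning set.
{Attendance, TestScore} satisfies the backdoor criterion.

Yes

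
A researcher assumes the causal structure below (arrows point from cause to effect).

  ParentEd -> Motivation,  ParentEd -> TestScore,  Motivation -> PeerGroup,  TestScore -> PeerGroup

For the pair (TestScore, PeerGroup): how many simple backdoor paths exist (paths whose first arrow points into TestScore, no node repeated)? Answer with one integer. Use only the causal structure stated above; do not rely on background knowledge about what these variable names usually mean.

A backdoor path from TestScore to PeerGroup is any simple undirected path whose first edge points into TestScore (i.e. leaves TestScore via a parent).
Parents of TestScore: {ParentEd}.
Enumerating:
  P1: TestScore <- ParentEd -> Motivation -> PeerGroup
That exhausts the simple backdoor paths. Count: 1.

1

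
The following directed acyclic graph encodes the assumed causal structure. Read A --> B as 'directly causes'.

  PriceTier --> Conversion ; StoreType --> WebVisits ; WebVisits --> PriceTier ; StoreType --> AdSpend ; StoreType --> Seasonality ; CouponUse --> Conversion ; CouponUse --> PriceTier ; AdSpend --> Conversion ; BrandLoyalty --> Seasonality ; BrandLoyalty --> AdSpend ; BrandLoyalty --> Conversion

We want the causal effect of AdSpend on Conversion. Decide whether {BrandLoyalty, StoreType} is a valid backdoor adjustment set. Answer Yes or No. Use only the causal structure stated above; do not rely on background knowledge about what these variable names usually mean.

Backdoor paths from AdSpend to Conversion (paths whose first edge points into AdSpend):
  P1: AdSpend <- StoreType -> WebVisits -> PriceTier <- CouponUse -> Conversion
  P2: AdSpend <- StoreType -> WebVisits -> PriceTier -> Conversion
  P3: AdSpend <- StoreType -> Seasonality <- BrandLoyalty -> Conversion
  P4: AdSpend <- BrandLoyalty -> Seasonality <- StoreType -> WebVisits -> PriceTier <- CouponUse -> Conversion
  P5: AdSpend <- BrandLoyalty -> Seasonality <- StoreType -> WebVisits -> PriceTier -> Conversion
  P6: AdSpend <- BrandLoyalty -> Conversion
Condition 1 (no descendant of AdSpend in the set): holds — descendants of AdSpend are {Conversion}; none are in {BrandLoyalty, StoreType}.
Condition 2 (every backdoor path blocked by {BrandLoyalty, StoreType}):
  P1: blocked at fork node StoreType ∈ conditioning set.
  P2: blocked at fork node StoreType ∈ conditioning set.
  P3: blocked at fork node StoreType ∈ conditioning set.
  P4: blocked at fork node BrandLoyalty ∈ conditioning set.
  P5: blocked at fork node BrandLoyalty ∈ conditioning set.
  P6: blocked at fork node BrandLoyalty ∈ conditioning set.
{BrandLoyalty, StoreType} satisfies the backdoor criterion.

Yes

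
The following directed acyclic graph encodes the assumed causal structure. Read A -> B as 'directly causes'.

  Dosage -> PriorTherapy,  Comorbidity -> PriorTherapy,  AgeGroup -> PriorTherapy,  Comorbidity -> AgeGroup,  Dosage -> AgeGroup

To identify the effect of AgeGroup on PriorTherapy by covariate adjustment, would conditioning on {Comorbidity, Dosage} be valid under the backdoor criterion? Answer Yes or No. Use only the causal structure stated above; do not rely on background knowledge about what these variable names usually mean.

Backdoor paths from AgeGroup to PriorTherapy (paths whose first edge points into AgeGroup):
  P1: AgeGroup <- Dosage -> PriorTherapy
  P2: AgeGroup <- Comorbidity -> PriorTherapy
Condition 1 (no descendant of AgeGroup in the set): holds — descendants of AgeGroup are {PriorTherapy}; none are in {Comorbidity, Dosage}.
Condition 2 (every backdoor path blocked by {Comorbidity, Dosage}):
  P1: blocked at fork node Dosage ∈ conditioning set.
  P2: blocked at fork node Comorbidity ∈ conditioning set.
{Comorbidity, Dosage} satisfies the backdoor criterion.

Yes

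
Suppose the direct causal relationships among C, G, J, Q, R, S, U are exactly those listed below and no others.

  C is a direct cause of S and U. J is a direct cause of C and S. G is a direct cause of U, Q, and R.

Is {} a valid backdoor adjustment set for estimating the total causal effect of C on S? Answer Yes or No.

Backdoor paths from C to S (paths whose first edge points into C):
  P1: C <- J -> S
Condition 1 (no descendant of C in the set): holds — descendants of C are {S, U}; none are in {}.
Condition 2 (every backdoor path blocked by {}):
  P1: open — no interior node is in the conditioning set.
{} does not satisfy the backdoor criterion.

No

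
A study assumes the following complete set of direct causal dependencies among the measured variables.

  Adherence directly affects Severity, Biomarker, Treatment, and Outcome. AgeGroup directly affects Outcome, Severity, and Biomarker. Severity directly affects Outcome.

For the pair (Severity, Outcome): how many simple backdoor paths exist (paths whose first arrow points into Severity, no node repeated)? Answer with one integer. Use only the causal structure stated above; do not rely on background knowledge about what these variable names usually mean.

A backdoor path from Severity to Outcome is any simple undirected path whose first edge points into Severity (i.e. leaves Severity via a parent).
Parents of Severity: {Adherence, AgeGroup}.
Enumerating:
  P1: Severity <- AgeGroup -> Biomarker <- Adherence -> Outcome
  P2: Severity <- AgeGroup -> Outcome
  P3: Severity <- Adherence -> Biomarker <- AgeGroup -> Outcome
  P4: Severity <- Adherence -> Outcome
That exhausts the simple backdoor paths. Count: 4.

4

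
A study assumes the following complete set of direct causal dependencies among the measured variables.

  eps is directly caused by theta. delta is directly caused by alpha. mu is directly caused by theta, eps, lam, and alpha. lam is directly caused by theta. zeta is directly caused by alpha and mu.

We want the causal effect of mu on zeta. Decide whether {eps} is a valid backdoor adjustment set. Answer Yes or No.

Backdoor paths from mu to zeta (paths whose first edge points into mu):
  P1: mu <- alpha -> zeta
Condition 1 (no descendant of mu in the set): holds — descendants of mu are {zeta}; none are in {eps}.
Condition 2 (every backdoor path blocked by {eps}):
  P1: open — no interior node is in the conditioning set.
{eps} does not satisfy the backdoor criterion.

No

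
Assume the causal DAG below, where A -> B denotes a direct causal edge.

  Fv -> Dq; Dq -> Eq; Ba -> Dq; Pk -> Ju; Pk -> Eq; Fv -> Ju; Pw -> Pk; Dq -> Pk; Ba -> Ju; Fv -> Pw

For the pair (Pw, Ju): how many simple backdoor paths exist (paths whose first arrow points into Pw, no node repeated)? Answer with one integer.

4

A backdoor path from Pw to Ju is any simple undirected path whose first edge points into Pw (i.e. leaves Pw via a parent).
Parents of Pw: {Fv}.
Enumerating:
  P1: Pw <- Fv -> Dq <- Ba -> Ju
  P2: Pw <- Fv -> Dq -> Pk -> Ju
  P3: Pw <- Fv -> Dq -> Eq <- Pk -> Ju
  P4: Pw <- Fv -> Ju
That exhausts the simple backdoor paths. Count: 4.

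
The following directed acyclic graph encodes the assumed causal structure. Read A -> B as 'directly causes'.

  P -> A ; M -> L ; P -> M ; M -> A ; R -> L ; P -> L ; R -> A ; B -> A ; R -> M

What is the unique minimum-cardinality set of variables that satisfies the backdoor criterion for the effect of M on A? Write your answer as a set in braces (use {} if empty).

Variables eligible for adjustment (non-descendants of M, excluding M and A): {B, P, R}.
Backdoor paths from M to A:
  P1: M <- R -> L <- P -> A
  P2: M <- R -> A
  P3: M <- P -> L <- R -> A
  P4: M <- P -> A
The empty set is not sufficient: P2 (M <- R -> A) has no collider blocking it and no conditioned non-collider, so it is open.
Try {P, R}:
  P1: blocked at fork node R ∈ conditioning set.
  P2: blocked at fork node R ∈ conditioning set.
  P3: blocked at fork node P ∈ conditioning set.
  P4: blocked at fork node P ∈ conditioning set.
{P, R} contains no descendant of M and blocks every backdoor path.
Every element of {P, R} is needed (dropping P leaves P4 open; dropping R leaves P2 open), so no proper subset is valid.
Among all size-2 subsets of the eligible variables, only {P, R} blocks every backdoor path, so it is the unique smallest valid adjustment set.

{P, R}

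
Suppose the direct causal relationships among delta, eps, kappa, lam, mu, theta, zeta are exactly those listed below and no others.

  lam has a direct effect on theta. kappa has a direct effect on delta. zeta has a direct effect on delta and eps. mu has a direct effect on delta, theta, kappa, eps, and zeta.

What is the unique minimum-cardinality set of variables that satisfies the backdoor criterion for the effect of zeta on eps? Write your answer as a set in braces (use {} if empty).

Variables eligible for adjustment (non-descendants of zeta, excluding zeta and eps): {kappa, lam, mu, theta}.
Backdoor paths from zeta to eps:
  P1: zeta <- mu -> eps
The empty set is not sufficient: P1 (zeta <- mu -> eps) has no collider blocking it and no conditioned non-collider, so it is open.
Try {mu}:
  P1: blocked at fork node mu ∈ conditioning set.
{mu} contains no descendant of zeta and blocks every backdoor path.
No other singleton works — e.g. {lam} leaves P1 open — so {mu} is the unique smallest valid adjustment set.

{mu}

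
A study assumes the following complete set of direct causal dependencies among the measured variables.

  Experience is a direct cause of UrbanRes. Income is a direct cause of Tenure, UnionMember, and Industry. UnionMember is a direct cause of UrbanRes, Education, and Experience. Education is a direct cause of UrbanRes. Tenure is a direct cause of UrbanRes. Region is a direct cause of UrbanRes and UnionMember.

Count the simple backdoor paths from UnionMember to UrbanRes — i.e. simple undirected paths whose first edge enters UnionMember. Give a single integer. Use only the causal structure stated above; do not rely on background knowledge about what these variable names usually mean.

2

A backdoor path from UnionMember to UrbanRes is any simple undirected path whose first edge points into UnionMember (i.e. leaves UnionMember via a parent).
Parents of UnionMember: {Income, Region}.
Enumerating:
  P1: UnionMember <- Income -> Tenure -> UrbanRes
  P2: UnionMember <- Region -> UrbanRes
That exhausts the simple backdoor paths. Count: 2.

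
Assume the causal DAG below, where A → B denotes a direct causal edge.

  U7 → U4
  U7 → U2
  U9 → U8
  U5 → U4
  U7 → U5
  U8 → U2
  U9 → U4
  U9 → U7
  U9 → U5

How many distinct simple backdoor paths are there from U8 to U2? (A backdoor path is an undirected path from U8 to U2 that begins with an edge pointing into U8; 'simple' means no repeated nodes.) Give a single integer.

A backdoor path from U8 to U2 is any simple undirected path whose first edge points into U8 (i.e. leaves U8 via a parent).
Parents of U8: {U9}.
Enumerating:
  P1: U8 <- U9 -> U7 -> U2
  P2: U8 <- U9 -> U5 <- U7 -> U2
  P3: U8 <- U9 -> U5 -> U4 <- U7 -> U2
  P4: U8 <- U9 -> U4 <- U7 -> U2
  P5: U8 <- U9 -> U4 <- U5 <- U7 -> U2
That exhausts the simple backdoor paths. Count: 5.

5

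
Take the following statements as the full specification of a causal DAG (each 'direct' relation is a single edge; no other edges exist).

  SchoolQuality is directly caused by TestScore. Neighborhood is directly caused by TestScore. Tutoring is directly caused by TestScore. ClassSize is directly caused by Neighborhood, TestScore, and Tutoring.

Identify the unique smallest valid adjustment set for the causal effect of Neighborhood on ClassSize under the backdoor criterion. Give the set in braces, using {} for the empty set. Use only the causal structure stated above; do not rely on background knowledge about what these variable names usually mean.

Variables eligible for adjustment (non-descendants of Neighborhood, excluding Neighborhood and ClassSize): {SchoolQuality, TestScore, Tutoring}.
Backdoor paths from Neighborhood to ClassSize:
  P1: Neighborhood <- TestScore -> Tutoring -> ClassSize
  P2: Neighborhood <- TestScore -> ClassSize
The empty set is not sufficient: P1 (Neighborhood <- TestScore -> Tutoring -> ClassSize) has no collider blocking it and no conditioned non-collider, so it is open.
Try {TestScore}:
  P1: blocked at fork node TestScore ∈ conditioning set.
  P2: blocked at fork node TestScore ∈ conditioning set.
{TestScore} contains no descendant of Neighborhood and blocks every backdoor path.
No other singleton works — e.g. {SchoolQuality} leaves P1 open — so {TestScore} is the unique smallest valid adjustment set.

{TestScore}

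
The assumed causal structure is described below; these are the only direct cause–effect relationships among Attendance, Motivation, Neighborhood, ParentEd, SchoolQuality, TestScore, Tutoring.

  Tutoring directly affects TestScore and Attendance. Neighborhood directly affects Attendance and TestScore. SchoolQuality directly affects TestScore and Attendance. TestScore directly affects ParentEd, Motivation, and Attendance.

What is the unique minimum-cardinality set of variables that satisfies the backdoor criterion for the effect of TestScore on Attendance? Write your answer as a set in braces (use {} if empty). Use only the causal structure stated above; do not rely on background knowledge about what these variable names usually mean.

Variables eligible for adjustment (non-descendants of TestScore, excluding TestScore and Attendance): {Neighborhood, SchoolQuality, Tutoring}.
Backdoor paths from TestScore to Attendance:
  P1: TestScore <- Neighborhood -> Attendance
  P2: TestScore <- Tutoring -> Attendance
  P3: TestScore <- SchoolQuality -> Attendance
The empty set is not sufficient: P1 (TestScore <- Neighborhood -> Attendance) has no collider blocking it and no conditioned non-collider, so it is open.
Try {Neighborhood, SchoolQuality, Tutoring}:
  P1: blocked at fork node Neighborhood ∈ conditioning set.
  P2: blocked at fork node Tutoring ∈ conditioning set.
  P3: blocked at fork node SchoolQuality ∈ conditioning set.
{Neighborhood, SchoolQuality, Tutoring} contains no descendant of TestScore and blocks every backdoor path.
Every element of {Neighborhood, SchoolQuality, Tutoring} is needed (dropping Neighborhood leaves P1 open; dropping SchoolQuality leaves P3 open; dropping Tutoring leaves P2 open), so no proper subset is valid.
Among all size-3 subsets of the eligible variables, only {Neighborhood, SchoolQuality, Tutoring} blocks every backdoor path, so it is the unique smallest valid adjustment set.

{Neighborhood, SchoolQuality, Tutoring}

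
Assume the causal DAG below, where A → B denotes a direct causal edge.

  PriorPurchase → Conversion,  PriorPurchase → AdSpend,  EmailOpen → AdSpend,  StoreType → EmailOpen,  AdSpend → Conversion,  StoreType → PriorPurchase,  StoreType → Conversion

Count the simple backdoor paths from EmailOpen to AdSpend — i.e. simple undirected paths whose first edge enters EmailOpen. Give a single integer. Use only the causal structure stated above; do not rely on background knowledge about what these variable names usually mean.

4

A backdoor path from EmailOpen to AdSpend is any simple undirected path whose first edge points into EmailOpen (i.e. leaves EmailOpen via a parent).
Parents of EmailOpen: {StoreType}.
Enumerating:
  P1: EmailOpen <- StoreType -> PriorPurchase -> AdSpend
  P2: EmailOpen <- StoreType -> PriorPurchase -> Conversion <- AdSpend
  P3: EmailOpen <- StoreType -> Conversion <- PriorPurchase -> AdSpend
  P4: EmailOpen <- StoreType -> Conversion <- AdSpend
That exhausts the simple backdoor paths. Count: 4.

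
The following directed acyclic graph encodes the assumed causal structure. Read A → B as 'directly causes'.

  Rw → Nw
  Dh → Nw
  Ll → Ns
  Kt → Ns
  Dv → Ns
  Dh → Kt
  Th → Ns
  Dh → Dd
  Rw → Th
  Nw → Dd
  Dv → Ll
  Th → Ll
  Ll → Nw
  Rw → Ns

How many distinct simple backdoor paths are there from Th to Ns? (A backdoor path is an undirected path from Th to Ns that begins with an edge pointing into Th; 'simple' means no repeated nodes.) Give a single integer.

A backdoor path from Th to Ns is any simple undirected path whose first edge points into Th (i.e. leaves Th via a parent).
Parents of Th: {Rw}.
Enumerating:
  P1: Th <- Rw -> Nw <- Dh -> Kt -> Ns
  P2: Th <- Rw -> Nw <- Ll <- Dv -> Ns
  P3: Th <- Rw -> Nw <- Ll -> Ns
  P4: Th <- Rw -> Nw -> Dd <- Dh -> Kt -> Ns
  P5: Th <- Rw -> Ns
That exhausts the simple backdoor paths. Count: 5.

5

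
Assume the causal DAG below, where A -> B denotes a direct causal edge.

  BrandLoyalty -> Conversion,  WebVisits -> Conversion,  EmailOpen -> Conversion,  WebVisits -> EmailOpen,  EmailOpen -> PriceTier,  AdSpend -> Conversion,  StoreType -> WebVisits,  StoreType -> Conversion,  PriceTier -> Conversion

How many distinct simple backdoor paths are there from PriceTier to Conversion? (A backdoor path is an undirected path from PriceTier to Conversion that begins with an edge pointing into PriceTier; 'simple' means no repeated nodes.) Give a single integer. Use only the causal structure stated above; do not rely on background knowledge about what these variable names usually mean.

A backdoor path from PriceTier to Conversion is any simple undirected path whose first edge points into PriceTier (i.e. leaves PriceTier via a parent).
Parents of PriceTier: {EmailOpen}.
Enumerating:
  P1: PriceTier <- EmailOpen <- WebVisits <- StoreType -> Conversion
  P2: PriceTier <- EmailOpen <- WebVisits -> Conversion
  P3: PriceTier <- EmailOpen -> Conversion
That exhausts the simple backdoor paths. Count: 3.

3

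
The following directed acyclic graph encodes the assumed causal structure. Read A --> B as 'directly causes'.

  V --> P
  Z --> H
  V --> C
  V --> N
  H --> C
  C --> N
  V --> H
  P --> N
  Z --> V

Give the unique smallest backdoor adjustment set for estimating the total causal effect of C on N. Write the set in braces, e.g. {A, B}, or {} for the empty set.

Variables eligible for adjustment (non-descendants of C, excluding C and N): {H, P, V, Z}.
Backdoor paths from C to N:
  P1: C <- V -> P -> N
  P2: C <- V -> N
  P3: C <- H <- Z -> V -> P -> N
  P4: C <- H <- Z -> V -> N
  P5: C <- H <- V -> P -> N
  P6: C <- H <- V -> N
The empty set is not sufficient: P1 (C <- V -> P -> N) has no collider blocking it and no conditioned non-collider, so it is open.
Try {V}:
  P1: blocked at fork node V ∈ conditioning set.
  P2: blocked at fork node V ∈ conditioning set.
  P3: blocked at chain node V ∈ conditioning set.
  P4: blocked at chain node V ∈ conditioning set.
  P5: blocked at fork node V ∈ conditioning set.
  P6: blocked at fork node V ∈ conditioning set.
{V} contains no descendant of C and blocks every backdoor path.
No other singleton works — e.g. {Z} leaves P1 open — so {V} is the unique smallest valid adjustment set.

{V}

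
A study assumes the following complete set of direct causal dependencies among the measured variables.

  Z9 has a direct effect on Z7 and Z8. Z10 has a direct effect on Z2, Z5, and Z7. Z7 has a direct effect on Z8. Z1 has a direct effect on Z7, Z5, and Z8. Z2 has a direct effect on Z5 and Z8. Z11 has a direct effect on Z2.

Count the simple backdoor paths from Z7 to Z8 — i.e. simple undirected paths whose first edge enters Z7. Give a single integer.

8

A backdoor path from Z7 to Z8 is any simple undirected path whose first edge points into Z7 (i.e. leaves Z7 via a parent).
Parents of Z7: {Z1, Z10, Z9}.
Enumerating:
  P1: Z7 <- Z10 -> Z2 -> Z8
  P2: Z7 <- Z10 -> Z2 -> Z5 <- Z1 -> Z8
  P3: Z7 <- Z10 -> Z5 <- Z2 -> Z8
  P4: Z7 <- Z10 -> Z5 <- Z1 -> Z8
  P5: Z7 <- Z9 -> Z8
  P6: Z7 <- Z1 -> Z8
  P7: Z7 <- Z1 -> Z5 <- Z10 -> Z2 -> Z8
  P8: Z7 <- Z1 -> Z5 <- Z2 -> Z8
That exhausts the simple backdoor paths. Count: 8.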